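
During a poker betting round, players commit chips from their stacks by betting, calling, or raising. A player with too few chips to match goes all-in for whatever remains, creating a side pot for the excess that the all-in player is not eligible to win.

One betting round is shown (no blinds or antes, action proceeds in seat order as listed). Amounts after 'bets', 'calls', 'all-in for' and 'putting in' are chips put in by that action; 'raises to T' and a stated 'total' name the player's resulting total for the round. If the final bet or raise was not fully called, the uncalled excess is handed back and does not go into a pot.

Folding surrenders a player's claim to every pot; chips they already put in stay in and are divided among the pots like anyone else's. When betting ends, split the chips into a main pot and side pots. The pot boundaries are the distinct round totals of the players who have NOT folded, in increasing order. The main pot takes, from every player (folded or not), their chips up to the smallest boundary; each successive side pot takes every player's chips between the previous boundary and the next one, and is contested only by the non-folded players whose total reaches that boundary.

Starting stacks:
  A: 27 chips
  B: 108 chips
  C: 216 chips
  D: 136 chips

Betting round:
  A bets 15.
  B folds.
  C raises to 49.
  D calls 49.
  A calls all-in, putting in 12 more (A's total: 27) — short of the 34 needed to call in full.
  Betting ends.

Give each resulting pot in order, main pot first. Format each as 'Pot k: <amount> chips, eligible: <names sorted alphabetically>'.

Pot 1: 81 chips, eligible: A, C, D
Pot 2: 44 chips, eligible: C, D

Derivation:
Contributions: A=27, C=49, D=49
Folded: B
Pot levels (distinct totals of non-folded players): 27, 49
Layer 1-27: 27 each from A, C, D = 27*3 = 81 chips; eligible A, C, D
Layer 28-49: 22 each from C, D = 22*2 = 44 chips; eligible C, D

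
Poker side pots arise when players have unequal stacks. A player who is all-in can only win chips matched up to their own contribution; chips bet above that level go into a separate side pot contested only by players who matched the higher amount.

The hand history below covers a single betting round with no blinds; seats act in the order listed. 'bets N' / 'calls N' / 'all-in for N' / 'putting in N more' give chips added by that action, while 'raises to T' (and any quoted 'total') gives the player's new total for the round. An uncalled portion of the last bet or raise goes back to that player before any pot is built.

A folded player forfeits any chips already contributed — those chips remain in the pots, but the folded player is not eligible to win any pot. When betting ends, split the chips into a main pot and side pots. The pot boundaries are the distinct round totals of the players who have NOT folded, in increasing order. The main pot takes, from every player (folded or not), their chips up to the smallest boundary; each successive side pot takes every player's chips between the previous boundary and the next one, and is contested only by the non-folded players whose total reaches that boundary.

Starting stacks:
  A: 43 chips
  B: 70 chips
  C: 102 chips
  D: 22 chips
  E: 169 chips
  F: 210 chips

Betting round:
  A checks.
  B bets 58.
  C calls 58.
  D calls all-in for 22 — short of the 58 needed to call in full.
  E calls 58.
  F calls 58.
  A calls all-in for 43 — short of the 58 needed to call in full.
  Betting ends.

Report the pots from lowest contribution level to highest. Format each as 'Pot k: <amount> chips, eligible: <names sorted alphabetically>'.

Contributions: A=43, B=58, C=58, D=22, E=58, F=58
Pot levels (distinct totals of non-folded players): 22, 43, 58
Layer 1-22: 22 each from A, B, C, D, E, F = 22*6 = 132 chips; eligible A, B, C, D, E, F
Layer 23-43: 21 each from A, B, C, E, F = 21*5 = 105 chips; eligible A, B, C, E, F
Layer 44-58: 15 each from B, C, E, F = 15*4 = 60 chips; eligible B, C, E, F

Pot 1: 132 chips, eligible: A, B, C, D, E, F
Pot 2: 105 chips, eligible: A, B, C, E, F
Pot 3: 60 chips, eligible: B, C, E, F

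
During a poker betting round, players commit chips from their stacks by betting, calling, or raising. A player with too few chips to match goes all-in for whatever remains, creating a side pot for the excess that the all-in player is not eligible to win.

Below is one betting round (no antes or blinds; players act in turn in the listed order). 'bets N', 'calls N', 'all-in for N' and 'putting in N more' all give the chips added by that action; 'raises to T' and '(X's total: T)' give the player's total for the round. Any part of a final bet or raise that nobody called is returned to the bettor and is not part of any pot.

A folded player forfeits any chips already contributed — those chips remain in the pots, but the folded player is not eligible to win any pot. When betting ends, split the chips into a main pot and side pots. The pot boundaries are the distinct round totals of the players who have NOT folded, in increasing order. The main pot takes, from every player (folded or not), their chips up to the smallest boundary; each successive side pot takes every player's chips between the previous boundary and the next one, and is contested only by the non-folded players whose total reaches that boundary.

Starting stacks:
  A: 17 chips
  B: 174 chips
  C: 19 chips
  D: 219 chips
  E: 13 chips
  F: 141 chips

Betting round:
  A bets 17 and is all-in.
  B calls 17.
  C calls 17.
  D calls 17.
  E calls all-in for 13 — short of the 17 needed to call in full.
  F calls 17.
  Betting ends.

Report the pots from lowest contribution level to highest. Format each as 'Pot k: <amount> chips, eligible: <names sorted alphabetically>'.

Contributions: A=17, B=17, C=17, D=17, E=13, F=17
Pot levels (distinct totals of non-folded players): 13, 17
Layer 1-13: 13 each from A, B, C, D, E, F = 13*6 = 78 chips; eligible A, B, C, D, E, F
Layer 14-17: 4 each from A, B, C, D, F = 4*5 = 20 chips; eligible A, B, C, D, F

Pot 1: 78 chips, eligible: A, B, C, D, E, F
Pot 2: 20 chips, eligible: A, B, C, D, F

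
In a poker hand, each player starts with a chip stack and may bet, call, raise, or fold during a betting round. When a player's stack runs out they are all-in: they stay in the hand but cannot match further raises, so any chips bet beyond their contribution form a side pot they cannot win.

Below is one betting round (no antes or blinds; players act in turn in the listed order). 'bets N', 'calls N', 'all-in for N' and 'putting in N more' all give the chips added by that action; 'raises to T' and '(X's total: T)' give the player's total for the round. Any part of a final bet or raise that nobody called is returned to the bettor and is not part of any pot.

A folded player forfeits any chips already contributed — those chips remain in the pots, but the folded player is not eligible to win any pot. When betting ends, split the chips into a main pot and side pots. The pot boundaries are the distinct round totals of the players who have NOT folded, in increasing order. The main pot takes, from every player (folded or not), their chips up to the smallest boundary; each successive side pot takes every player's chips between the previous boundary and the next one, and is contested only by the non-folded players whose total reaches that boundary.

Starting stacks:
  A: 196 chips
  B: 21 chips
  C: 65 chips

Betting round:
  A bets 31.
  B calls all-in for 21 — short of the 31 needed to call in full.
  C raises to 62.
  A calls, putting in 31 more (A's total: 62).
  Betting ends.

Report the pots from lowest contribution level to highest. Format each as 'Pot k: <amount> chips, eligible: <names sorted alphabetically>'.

Pot 1: 63 chips, eligible: A, B, C
Pot 2: 82 chips, eligible: A, C

Derivation:
Contributions: A=62, B=21, C=62
Pot levels (distinct totals of non-folded players): 21, 62
Layer 1-21: 21 each from A, B, C = 21*3 = 63 chips; eligible A, B, C
Layer 22-62: 41 each from A, C = 41*2 = 82 chips; eligible A, C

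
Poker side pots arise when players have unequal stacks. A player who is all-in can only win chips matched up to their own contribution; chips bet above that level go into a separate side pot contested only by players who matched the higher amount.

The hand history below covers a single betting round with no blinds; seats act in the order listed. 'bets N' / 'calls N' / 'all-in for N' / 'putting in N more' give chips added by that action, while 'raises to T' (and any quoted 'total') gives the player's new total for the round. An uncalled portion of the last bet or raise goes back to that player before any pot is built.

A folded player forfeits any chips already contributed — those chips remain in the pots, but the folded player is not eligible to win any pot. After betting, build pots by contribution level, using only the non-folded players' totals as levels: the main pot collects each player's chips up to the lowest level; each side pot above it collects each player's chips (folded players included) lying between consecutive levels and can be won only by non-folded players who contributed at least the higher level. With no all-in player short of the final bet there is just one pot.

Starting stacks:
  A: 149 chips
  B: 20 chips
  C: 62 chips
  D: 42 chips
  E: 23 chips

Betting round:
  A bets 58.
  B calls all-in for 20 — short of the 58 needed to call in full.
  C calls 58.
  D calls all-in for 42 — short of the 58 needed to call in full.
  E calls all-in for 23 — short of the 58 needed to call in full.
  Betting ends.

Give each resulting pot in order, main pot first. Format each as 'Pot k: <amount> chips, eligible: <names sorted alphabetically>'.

Pot 1: 100 chips, eligible: A, B, C, D, E
Pot 2: 12 chips, eligible: A, C, D, E
Pot 3: 57 chips, eligible: A, C, D
Pot 4: 32 chips, eligible: A, C

Derivation:
Contributions: A=58, B=20, C=58, D=42, E=23
Pot levels (distinct totals of non-folded players): 20, 23, 42, 58
Layer 1-20: 20 each from A, B, C, D, E = 20*5 = 100 chips; eligible A, B, C, D, E
Layer 21-23: 3 each from A, C, D, E = 3*4 = 12 chips; eligible A, C, D, E
Layer 24-42: 19 each from A, C, D = 19*3 = 57 chips; eligible A, C, D
Layer 43-58: 16 each from A, C = 16*2 = 32 chips; eligible A, C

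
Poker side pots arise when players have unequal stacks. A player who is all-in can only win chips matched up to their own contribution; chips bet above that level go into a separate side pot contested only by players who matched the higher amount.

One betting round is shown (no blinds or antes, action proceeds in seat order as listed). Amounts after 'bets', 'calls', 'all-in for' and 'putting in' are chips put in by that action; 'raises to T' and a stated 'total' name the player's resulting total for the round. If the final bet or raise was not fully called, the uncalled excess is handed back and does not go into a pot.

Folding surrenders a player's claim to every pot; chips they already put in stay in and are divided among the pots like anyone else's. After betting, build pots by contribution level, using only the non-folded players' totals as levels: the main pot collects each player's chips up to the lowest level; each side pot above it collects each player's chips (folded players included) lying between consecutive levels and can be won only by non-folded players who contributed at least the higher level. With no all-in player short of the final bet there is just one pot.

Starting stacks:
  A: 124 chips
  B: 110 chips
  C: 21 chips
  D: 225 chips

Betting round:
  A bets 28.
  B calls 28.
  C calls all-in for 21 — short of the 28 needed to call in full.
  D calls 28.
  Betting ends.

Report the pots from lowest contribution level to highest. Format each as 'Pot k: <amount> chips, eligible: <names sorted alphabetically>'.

Contributions: A=28, B=28, C=21, D=28
Pot levels (distinct totals of non-folded players): 21, 28
Layer 1-21: 21 each from A, B, C, D = 21*4 = 84 chips; eligible A, B, C, D
Layer 22-28: 7 each from A, B, D = 7*3 = 21 chips; eligible A, B, D

Pot 1: 84 chips, eligible: A, B, C, D
Pot 2: 21 chips, eligible: A, B, D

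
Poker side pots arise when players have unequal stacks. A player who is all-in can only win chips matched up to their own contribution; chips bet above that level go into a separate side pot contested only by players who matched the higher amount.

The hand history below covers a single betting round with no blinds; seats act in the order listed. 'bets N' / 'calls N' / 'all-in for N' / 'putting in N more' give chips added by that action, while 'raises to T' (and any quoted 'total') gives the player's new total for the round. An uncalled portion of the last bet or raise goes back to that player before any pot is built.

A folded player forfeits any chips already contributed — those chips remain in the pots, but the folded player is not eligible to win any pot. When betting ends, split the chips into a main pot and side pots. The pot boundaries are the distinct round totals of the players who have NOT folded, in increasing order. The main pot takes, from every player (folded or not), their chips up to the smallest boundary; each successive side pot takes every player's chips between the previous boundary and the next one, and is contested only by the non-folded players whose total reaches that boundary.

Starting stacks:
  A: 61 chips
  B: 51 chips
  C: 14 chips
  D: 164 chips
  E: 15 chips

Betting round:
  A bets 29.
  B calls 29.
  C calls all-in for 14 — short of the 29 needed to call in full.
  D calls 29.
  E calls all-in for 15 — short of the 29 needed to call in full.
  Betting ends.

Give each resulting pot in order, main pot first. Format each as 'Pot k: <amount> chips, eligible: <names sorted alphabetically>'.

Contributions: A=29, B=29, C=14, D=29, E=15
Pot levels (distinct totals of non-folded players): 14, 15, 29
Layer 1-14: 14 each from A, B, C, D, E = 14*5 = 70 chips; eligible A, B, C, D, E
Layer 15-15: 1 each from A, B, D, E = 1*4 = 4 chips; eligible A, B, D, E
Layer 16-29: 14 each from A, B, D = 14*3 = 42 chips; eligible A, B, D

Pot 1: 70 chips, eligible: A, B, C, D, E
Pot 2: 4 chips, eligible: A, B, D, E
Pot 3: 42 chips, eligible: A, B, D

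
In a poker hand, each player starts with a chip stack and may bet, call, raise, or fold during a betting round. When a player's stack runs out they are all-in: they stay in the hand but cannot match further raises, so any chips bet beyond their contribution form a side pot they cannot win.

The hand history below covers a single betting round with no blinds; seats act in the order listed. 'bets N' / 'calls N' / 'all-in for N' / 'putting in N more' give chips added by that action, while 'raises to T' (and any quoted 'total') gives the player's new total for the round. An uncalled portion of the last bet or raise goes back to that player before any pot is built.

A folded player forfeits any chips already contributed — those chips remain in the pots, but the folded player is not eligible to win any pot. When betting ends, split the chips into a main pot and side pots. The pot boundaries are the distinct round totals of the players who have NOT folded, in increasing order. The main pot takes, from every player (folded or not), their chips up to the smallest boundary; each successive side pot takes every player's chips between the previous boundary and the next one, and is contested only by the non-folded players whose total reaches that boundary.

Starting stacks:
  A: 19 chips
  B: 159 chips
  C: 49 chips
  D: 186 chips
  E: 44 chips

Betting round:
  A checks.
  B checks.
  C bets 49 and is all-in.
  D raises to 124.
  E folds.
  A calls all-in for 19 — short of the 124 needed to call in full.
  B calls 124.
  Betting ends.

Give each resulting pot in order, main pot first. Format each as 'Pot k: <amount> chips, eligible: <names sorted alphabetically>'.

Pot 1: 76 chips, eligible: A, B, C, D
Pot 2: 90 chips, eligible: B, C, D
Pot 3: 150 chips, eligible: B, D

Derivation:
Contributions: A=19, B=124, C=49, D=124
Folded: E
Pot levels (distinct totals of non-folded players): 19, 49, 124
Layer 1-19: 19 each from A, B, C, D = 19*4 = 76 chips; eligible A, B, C, D
Layer 20-49: 30 each from B, C, D = 30*3 = 90 chips; eligible B, C, D
Layer 50-124: 75 each from B, D = 75*2 = 150 chips; eligible B, D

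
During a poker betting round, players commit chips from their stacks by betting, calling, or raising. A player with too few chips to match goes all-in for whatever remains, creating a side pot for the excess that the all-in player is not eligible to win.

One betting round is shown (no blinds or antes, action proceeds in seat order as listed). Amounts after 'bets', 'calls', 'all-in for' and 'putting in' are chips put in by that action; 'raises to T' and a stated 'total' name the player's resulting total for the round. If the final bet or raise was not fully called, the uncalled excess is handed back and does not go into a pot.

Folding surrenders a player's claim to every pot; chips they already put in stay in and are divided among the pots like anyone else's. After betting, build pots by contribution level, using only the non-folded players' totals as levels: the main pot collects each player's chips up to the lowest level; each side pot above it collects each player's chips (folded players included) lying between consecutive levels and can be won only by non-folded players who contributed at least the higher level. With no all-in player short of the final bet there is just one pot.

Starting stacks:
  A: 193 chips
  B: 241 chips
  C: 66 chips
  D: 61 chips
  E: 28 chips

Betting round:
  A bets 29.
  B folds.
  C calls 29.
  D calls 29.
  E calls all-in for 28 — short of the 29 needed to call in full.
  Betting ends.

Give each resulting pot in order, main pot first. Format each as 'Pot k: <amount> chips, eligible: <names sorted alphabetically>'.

Contributions: A=29, C=29, D=29, E=28
Folded: B
Pot levels (distinct totals of non-folded players): 28, 29
Layer 1-28: 28 each from A, C, D, E = 28*4 = 112 chips; eligible A, C, D, E
Layer 29-29: 1 each from A, C, D = 1*3 = 3 chips; eligible A, C, D

Pot 1: 112 chips, eligible: A, C, D, E
Pot 2: 3 chips, eligible: A, C, D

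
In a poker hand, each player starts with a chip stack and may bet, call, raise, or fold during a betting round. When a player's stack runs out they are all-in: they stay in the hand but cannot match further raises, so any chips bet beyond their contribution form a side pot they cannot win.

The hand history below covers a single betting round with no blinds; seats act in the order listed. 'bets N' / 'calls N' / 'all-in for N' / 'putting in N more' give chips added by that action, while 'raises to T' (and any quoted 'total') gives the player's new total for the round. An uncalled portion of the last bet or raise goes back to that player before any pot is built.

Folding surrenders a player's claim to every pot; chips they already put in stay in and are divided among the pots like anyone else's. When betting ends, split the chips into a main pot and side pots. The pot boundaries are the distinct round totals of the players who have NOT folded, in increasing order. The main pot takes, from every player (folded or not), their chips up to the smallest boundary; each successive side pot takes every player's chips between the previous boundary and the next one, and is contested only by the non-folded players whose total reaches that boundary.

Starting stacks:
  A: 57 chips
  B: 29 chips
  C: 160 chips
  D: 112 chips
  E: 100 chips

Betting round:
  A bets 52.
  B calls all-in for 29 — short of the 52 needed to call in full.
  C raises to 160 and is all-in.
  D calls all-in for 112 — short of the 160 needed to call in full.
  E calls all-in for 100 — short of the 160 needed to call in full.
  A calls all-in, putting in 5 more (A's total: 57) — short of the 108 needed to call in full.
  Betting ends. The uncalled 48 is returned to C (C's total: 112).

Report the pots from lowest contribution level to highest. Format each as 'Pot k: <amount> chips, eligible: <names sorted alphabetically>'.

Pot 1: 145 chips, eligible: A, B, C, D, E
Pot 2: 112 chips, eligible: A, C, D, E
Pot 3: 129 chips, eligible: C, D, E
Pot 4: 24 chips, eligible: C, D

Derivation:
Contributions (after 48 returned to C): A=57, B=29, C=112, D=112, E=100
Pot levels (distinct totals of non-folded players): 29, 57, 100, 112
Layer 1-29: 29 each from A, B, C, D, E = 29*5 = 145 chips; eligible A, B, C, D, E
Layer 30-57: 28 each from A, C, D, E = 28*4 = 112 chips; eligible A, C, D, E
Layer 58-100: 43 each from C, D, E = 43*3 = 129 chips; eligible C, D, E
Layer 101-112: 12 each from C, D = 12*2 = 24 chips; eligible C, D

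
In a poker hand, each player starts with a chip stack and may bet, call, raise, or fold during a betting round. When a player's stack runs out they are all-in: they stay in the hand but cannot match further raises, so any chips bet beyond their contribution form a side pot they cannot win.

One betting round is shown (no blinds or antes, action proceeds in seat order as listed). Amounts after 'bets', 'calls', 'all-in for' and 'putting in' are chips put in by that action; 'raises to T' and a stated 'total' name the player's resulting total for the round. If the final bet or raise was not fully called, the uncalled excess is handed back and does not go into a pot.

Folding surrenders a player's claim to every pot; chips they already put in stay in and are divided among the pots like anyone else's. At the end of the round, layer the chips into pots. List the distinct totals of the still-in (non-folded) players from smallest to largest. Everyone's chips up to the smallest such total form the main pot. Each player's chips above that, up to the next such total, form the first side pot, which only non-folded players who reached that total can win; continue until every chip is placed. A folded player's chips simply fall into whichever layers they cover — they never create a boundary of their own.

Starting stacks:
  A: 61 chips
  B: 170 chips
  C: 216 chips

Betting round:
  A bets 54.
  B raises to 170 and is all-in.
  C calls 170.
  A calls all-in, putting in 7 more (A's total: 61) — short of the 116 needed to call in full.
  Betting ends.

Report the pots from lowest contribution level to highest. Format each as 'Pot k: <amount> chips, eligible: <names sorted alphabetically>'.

Contributions: A=61, B=170, C=170
Pot levels (distinct totals of non-folded players): 61, 170
Layer 1-61: 61 each from A, B, C = 61*3 = 183 chips; eligible A, B, C
Layer 62-170: 109 each from B, C = 109*2 = 218 chips; eligible B, C

Pot 1: 183 chips, eligible: A, B, C
Pot 2: 218 chips, eligible: B, C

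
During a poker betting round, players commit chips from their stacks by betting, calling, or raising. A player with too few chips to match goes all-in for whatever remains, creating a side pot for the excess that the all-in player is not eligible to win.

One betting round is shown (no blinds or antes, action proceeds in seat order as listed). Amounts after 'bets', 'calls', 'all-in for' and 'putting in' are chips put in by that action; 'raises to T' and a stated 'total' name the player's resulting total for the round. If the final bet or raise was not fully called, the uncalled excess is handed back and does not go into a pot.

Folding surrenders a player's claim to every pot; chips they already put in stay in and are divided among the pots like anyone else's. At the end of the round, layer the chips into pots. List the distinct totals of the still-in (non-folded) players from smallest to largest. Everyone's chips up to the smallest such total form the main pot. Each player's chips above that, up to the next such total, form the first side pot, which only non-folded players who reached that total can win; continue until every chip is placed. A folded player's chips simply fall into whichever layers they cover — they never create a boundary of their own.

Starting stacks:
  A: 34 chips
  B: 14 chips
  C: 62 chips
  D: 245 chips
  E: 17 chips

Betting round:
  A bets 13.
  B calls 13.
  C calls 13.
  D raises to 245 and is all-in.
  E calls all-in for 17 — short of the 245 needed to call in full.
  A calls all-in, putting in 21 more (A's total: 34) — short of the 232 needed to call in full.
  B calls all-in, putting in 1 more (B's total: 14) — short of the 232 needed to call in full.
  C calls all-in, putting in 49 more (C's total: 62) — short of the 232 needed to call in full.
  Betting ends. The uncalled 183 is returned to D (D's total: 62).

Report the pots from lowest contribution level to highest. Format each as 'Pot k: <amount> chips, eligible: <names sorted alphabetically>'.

Contributions (after 183 returned to D): A=34, B=14, C=62, D=62, E=17
Pot levels (distinct totals of non-folded players): 14, 17, 34, 62
Layer 1-14: 14 each from A, B, C, D, E = 14*5 = 70 chips; eligible A, B, C, D, E
Layer 15-17: 3 each from A, C, D, E = 3*4 = 12 chips; eligible A, C, D, E
Layer 18-34: 17 each from A, C, D = 17*3 = 51 chips; eligible A, C, D
Layer 35-62: 28 each from C, D = 28*2 = 56 chips; eligible C, D

Pot 1: 70 chips, eligible: A, B, C, D, E
Pot 2: 12 chips, eligible: A, C, D, E
Pot 3: 51 chips, eligible: A, C, D
Pot 4: 56 chips, eligible: C, D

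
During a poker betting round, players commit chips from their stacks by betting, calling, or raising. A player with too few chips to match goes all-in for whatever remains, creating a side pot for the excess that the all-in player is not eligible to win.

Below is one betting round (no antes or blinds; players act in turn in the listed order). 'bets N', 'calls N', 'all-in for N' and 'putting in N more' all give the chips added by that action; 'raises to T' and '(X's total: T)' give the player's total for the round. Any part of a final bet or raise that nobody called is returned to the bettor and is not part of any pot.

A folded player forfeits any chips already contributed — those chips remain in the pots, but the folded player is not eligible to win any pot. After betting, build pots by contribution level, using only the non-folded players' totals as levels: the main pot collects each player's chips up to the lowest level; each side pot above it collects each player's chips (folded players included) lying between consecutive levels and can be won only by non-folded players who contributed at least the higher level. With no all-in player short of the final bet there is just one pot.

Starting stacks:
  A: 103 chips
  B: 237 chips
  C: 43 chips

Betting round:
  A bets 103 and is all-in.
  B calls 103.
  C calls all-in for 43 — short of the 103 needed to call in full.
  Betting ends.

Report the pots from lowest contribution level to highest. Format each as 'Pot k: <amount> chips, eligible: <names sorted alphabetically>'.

Contributions: A=103, B=103, C=43
Pot levels (distinct totals of non-folded players): 43, 103
Layer 1-43: 43 each from A, B, C = 43*3 = 129 chips; eligible A, B, C
Layer 44-103: 60 each from A, B = 60*2 = 120 chips; eligible A, B

Pot 1: 129 chips, eligible: A, B, C
Pot 2: 120 chips, eligible: A, B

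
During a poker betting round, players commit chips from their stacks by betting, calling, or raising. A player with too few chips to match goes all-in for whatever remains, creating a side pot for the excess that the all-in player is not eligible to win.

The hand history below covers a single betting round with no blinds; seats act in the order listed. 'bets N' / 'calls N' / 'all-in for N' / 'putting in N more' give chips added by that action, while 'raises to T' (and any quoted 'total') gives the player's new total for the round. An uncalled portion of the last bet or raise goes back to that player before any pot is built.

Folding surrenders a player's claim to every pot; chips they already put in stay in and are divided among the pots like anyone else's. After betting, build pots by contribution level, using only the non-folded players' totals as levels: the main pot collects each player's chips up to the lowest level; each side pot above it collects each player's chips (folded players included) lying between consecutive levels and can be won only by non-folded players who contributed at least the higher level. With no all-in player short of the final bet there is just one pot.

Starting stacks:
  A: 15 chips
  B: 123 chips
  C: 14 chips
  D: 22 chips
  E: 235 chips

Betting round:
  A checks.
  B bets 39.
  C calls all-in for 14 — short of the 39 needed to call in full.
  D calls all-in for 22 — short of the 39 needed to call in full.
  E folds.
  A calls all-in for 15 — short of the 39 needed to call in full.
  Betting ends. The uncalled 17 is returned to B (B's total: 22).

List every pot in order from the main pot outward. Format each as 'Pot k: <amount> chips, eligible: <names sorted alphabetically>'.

Pot 1: 56 chips, eligible: A, B, C, D
Pot 2: 3 chips, eligible: A, B, D
Pot 3: 14 chips, eligible: B, D

Derivation:
Contributions (after 17 returned to B): A=15, B=22, C=14, D=22
Folded: E
Pot levels (distinct totals of non-folded players): 14, 15, 22
Layer 1-14: 14 each from A, B, C, D = 14*4 = 56 chips; eligible A, B, C, D
Layer 15-15: 1 each from A, B, D = 1*3 = 3 chips; eligible A, B, D
Layer 16-22: 7 each from B, D = 7*2 = 14 chips; eligible B, D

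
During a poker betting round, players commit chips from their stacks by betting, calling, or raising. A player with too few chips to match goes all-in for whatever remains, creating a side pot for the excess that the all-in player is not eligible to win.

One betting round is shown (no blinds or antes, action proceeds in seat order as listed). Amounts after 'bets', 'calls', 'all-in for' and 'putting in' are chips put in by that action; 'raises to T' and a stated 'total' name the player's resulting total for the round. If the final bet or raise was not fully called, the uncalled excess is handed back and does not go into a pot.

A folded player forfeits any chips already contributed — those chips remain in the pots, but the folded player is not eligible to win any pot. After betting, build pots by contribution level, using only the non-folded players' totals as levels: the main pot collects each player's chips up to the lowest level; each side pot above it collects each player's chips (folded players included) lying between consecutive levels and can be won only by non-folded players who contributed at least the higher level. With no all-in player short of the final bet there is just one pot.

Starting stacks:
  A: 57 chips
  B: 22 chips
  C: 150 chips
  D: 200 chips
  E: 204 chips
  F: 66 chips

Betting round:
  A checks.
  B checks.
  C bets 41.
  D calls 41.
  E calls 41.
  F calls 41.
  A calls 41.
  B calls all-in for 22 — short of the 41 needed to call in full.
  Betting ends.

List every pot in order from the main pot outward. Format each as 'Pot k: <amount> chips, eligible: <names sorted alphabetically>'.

Contributions: A=41, B=22, C=41, D=41, E=41, F=41
Pot levels (distinct totals of non-folded players): 22, 41
Layer 1-22: 22 each from A, B, C, D, E, F = 22*6 = 132 chips; eligible A, B, C, D, E, F
Layer 23-41: 19 each from A, C, D, E, F = 19*5 = 95 chips; eligible A, C, D, E, F

Pot 1: 132 chips, eligible: A, B, C, D, E, F
Pot 2: 95 chips, eligible: A, C, D, E, F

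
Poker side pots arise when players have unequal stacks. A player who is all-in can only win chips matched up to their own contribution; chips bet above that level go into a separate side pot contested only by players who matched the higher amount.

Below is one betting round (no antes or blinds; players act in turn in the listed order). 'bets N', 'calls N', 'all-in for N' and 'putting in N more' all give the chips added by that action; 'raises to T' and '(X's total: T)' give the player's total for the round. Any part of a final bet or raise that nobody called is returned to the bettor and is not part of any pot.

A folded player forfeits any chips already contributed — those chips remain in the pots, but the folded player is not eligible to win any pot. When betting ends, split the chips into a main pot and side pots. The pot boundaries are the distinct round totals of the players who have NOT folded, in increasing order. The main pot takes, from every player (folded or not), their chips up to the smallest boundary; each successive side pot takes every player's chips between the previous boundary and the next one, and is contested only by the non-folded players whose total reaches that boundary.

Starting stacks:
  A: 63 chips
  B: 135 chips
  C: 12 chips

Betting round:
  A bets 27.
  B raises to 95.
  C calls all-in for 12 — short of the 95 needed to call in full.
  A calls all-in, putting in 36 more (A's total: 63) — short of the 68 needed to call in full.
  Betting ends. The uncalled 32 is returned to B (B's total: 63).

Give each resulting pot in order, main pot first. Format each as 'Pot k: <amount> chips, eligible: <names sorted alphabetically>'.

Pot 1: 36 chips, eligible: A, B, C
Pot 2: 102 chips, eligible: A, B

Derivation:
Contributions (after 32 returned to B): A=63, B=63, C=12
Pot levels (distinct totals of non-folded players): 12, 63
Layer 1-12: 12 each from A, B, C = 12*3 = 36 chips; eligible A, B, C
Layer 13-63: 51 each from A, B = 51*2 = 102 chips; eligible A, B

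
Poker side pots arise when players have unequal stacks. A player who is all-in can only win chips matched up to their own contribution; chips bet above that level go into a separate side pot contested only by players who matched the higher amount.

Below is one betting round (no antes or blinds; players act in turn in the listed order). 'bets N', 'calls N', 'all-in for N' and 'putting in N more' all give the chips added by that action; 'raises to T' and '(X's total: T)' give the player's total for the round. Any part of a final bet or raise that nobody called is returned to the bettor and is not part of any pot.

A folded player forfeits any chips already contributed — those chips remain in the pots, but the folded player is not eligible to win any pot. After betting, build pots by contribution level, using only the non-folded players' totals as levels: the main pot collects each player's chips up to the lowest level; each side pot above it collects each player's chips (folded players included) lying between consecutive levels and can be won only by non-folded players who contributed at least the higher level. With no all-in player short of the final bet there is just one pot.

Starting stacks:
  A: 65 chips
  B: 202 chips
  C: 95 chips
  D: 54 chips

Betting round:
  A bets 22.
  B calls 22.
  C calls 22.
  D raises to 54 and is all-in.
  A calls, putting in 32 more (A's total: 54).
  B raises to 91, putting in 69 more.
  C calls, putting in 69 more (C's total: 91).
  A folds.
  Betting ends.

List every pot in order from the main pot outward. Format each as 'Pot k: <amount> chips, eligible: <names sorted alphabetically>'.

Pot 1: 216 chips, eligible: B, C, D
Pot 2: 74 chips, eligible: B, C

Derivation:
Contributions: A=54, B=91, C=91, D=54
Folded: A
Pot levels (distinct totals of non-folded players): 54, 91
Layer 1-54: 54 each from A, B, C, D = 54*4 = 216 chips; eligible B, C, D
Layer 55-91: 37 each from B, C = 37*2 = 74 chips; eligible B, C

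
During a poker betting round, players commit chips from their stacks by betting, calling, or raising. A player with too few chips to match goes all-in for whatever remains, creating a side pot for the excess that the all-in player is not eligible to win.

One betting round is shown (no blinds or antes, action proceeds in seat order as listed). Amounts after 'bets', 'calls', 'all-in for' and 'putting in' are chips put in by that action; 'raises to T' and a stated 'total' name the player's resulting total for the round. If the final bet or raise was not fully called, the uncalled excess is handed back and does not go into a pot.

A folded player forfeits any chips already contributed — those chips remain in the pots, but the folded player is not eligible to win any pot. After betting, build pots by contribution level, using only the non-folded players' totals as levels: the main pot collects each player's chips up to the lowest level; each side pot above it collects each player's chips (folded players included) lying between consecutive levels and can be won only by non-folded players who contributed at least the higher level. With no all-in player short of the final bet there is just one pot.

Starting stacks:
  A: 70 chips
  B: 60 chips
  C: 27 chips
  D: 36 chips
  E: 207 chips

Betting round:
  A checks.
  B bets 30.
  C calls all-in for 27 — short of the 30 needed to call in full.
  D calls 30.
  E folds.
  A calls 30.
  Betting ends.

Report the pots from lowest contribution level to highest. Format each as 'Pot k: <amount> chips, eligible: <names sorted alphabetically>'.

Pot 1: 108 chips, eligible: A, B, C, D
Pot 2: 9 chips, eligible: A, B, D

Derivation:
Contributions: A=30, B=30, C=27, D=30
Folded: E
Pot levels (distinct totals of non-folded players): 27, 30
Layer 1-27: 27 each from A, B, C, D = 27*4 = 108 chips; eligible A, B, C, D
Layer 28-30: 3 each from A, B, D = 3*3 = 9 chips; eligible A, B, D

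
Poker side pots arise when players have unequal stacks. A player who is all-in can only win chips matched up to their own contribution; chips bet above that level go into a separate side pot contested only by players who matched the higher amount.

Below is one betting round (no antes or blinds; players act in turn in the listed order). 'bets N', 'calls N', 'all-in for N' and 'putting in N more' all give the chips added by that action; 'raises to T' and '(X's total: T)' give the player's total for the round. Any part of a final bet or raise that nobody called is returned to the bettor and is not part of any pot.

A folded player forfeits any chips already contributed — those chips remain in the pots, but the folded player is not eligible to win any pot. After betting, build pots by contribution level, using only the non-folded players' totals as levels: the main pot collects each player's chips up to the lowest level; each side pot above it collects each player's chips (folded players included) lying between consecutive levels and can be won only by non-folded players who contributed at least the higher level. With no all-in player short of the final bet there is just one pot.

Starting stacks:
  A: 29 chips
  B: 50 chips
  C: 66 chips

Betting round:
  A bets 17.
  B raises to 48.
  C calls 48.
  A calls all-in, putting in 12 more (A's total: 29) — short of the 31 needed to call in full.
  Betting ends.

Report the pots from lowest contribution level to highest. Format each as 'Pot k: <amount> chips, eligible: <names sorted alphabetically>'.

Pot 1: 87 chips, eligible: A, B, C
Pot 2: 38 chips, eligible: B, C

Derivation:
Contributions: A=29, B=48, C=48
Pot levels (distinct totals of non-folded players): 29, 48
Layer 1-29: 29 each from A, B, C = 29*3 = 87 chips; eligible A, B, C
Layer 30-48: 19 each from B, C = 19*2 = 38 chips; eligible B, C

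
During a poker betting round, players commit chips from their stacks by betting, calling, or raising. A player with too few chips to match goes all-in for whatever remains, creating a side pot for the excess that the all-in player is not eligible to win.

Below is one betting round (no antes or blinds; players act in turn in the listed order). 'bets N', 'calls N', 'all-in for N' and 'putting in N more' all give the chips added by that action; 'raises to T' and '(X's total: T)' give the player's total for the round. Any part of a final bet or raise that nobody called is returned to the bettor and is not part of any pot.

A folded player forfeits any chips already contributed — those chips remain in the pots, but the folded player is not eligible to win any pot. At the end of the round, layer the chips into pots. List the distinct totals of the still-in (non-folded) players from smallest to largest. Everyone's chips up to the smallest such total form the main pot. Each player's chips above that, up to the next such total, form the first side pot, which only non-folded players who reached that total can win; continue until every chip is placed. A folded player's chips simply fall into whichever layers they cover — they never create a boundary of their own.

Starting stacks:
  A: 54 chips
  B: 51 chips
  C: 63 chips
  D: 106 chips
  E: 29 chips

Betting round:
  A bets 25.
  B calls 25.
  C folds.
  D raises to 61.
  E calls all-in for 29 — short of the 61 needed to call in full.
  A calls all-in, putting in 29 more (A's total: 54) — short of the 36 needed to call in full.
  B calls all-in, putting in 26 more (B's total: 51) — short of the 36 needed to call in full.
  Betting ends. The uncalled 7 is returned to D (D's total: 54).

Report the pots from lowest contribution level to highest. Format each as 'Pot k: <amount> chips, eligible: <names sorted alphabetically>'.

Contributions (after 7 returned to D): A=54, B=51, D=54, E=29
Folded: C
Pot levels (distinct totals of non-folded players): 29, 51, 54
Layer 1-29: 29 each from A, B, D, E = 29*4 = 116 chips; eligible A, B, D, E
Layer 30-51: 22 each from A, B, D = 22*3 = 66 chips; eligible A, B, D
Layer 52-54: 3 each from A, D = 3*2 = 6 chips; eligible A, D

Pot 1: 116 chips, eligible: A, B, D, E
Pot 2: 66 chips, eligible: A, B, D
Pot 3: 6 chips, eligible: A, D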